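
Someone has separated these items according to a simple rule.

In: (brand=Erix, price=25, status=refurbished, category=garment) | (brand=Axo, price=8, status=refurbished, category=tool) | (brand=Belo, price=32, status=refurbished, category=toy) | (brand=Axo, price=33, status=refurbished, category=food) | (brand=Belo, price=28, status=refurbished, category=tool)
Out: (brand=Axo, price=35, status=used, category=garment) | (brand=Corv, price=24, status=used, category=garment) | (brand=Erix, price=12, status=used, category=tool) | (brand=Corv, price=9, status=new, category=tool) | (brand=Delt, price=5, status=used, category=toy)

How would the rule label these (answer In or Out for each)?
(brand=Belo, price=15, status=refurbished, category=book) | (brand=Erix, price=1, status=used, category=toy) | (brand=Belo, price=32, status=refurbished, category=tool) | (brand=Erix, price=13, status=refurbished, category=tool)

Looking at the examples, the only property every 'In' case has and every 'Out' case lacks is: status is refurbished.
(brand=Belo, price=15, status=refurbished, category=book) — status is refurbished, hence In.
(brand=Erix, price=1, status=used, category=toy) — status is used, hence Out.
(brand=Belo, price=32, status=refurbished, category=tool) — status is refurbished, hence In.
(brand=Erix, price=13, status=refurbished, category=tool) — status is refurbished, hence In.

In, Out, In, In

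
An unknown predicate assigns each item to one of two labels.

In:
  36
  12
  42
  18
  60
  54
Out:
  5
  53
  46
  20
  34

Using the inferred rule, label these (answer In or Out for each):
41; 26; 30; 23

Out, Out, In, Out

Rule: multiple of 3. This holds for each 'In' example and fails for each 'Out' one.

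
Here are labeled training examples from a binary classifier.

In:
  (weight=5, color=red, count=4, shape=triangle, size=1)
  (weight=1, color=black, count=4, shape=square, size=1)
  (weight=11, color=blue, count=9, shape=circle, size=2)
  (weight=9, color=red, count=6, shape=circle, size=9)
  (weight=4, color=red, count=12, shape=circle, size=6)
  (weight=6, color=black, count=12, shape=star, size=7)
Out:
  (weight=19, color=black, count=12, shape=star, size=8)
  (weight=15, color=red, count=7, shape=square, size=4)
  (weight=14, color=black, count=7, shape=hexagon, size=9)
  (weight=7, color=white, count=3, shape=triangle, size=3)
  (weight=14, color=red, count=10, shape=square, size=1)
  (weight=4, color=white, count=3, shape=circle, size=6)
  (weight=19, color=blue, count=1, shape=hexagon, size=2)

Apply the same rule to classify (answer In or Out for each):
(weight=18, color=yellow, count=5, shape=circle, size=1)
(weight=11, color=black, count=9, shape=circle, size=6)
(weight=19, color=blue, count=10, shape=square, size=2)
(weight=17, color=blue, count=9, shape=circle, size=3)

All 'In' examples share one property — weight ≤ 11 AND count ≥ 4 — and every 'Out' example lacks it.
(weight=18, color=yellow, count=5, shape=circle, size=1) — weight = 18, count = 5, hence Out. (weight=11, color=black, count=9, shape=circle, size=6) — weight = 11, count = 9, hence In. (weight=19, color=blue, count=10, shape=square, size=2) — weight = 19, count = 10, hence Out. (weight=17, color=blue, count=9, shape=circle, size=3) — weight = 17, count = 9, hence Out.

Out, In, Out, Out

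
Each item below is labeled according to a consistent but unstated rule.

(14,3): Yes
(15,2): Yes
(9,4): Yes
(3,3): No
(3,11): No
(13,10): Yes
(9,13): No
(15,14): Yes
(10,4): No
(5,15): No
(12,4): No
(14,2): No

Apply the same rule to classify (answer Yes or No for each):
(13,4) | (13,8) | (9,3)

All 'Yes' examples share one property — sum is odd — and every 'No' example lacks it.

Yes, Yes, No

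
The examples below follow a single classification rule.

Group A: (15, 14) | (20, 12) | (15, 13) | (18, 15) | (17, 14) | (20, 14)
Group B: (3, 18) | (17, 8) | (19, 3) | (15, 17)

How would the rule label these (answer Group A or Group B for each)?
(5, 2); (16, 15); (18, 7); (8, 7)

Group B, Group A, Group B, Group B

The pattern is that an item is 'Group A' exactly when: first > second AND sum ≥ 28.
(5, 2) → 5 > 2, 5+2 = 7 → Group B. (16, 15) → 16 > 15, 16+15 = 31 → Group A. (18, 7) → 18 > 7, 18+7 = 25 → Group B. (8, 7) → 8 > 7, 8+7 = 15 → Group B.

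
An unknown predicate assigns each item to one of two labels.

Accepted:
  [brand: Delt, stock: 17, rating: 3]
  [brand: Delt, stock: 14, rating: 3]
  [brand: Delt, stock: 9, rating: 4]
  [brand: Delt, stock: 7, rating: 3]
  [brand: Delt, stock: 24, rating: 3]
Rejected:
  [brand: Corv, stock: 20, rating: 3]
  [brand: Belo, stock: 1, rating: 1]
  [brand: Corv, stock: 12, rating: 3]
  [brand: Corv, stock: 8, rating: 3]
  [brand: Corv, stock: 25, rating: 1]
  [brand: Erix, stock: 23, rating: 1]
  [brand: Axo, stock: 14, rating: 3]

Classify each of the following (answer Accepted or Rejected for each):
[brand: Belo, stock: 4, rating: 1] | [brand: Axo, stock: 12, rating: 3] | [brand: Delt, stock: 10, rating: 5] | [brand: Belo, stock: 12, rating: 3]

Checking candidate rules against both groups, what survives is: brand is Delt.
[brand: Belo, stock: 4, rating: 1]: Rejected (brand is Belo). [brand: Axo, stock: 12, rating: 3]: Rejected (brand is Axo). [brand: Delt, stock: 10, rating: 5]: Accepted (brand is Delt). [brand: Belo, stock: 12, rating: 3]: Rejected (brand is Belo).

Rejected, Rejected, Accepted, Rejected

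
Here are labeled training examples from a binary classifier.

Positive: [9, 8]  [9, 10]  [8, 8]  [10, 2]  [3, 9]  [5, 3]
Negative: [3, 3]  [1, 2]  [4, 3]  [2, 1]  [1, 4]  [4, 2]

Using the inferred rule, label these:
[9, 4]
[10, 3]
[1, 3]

Positive, Positive, Negative

Rule: sum ≥ 8. This holds for each 'Positive' example and fails for each 'Negative' one.
[9, 4] → 9+4 = 13 → Positive. [10, 3] → 10+3 = 13 → Positive. [1, 3] → 1+3 = 4 → Negative.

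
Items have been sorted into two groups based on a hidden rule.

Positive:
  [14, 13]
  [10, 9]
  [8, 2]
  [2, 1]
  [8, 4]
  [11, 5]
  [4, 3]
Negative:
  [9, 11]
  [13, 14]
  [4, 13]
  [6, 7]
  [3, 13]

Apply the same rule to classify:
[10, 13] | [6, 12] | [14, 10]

Negative, Negative, Positive

'Positive' ⟺ first > second.
[10, 13]: 10 < 13, doesn't match → Negative. [6, 12]: 6 < 12, doesn't match → Negative. [14, 10]: 14 > 10, matches → Positive.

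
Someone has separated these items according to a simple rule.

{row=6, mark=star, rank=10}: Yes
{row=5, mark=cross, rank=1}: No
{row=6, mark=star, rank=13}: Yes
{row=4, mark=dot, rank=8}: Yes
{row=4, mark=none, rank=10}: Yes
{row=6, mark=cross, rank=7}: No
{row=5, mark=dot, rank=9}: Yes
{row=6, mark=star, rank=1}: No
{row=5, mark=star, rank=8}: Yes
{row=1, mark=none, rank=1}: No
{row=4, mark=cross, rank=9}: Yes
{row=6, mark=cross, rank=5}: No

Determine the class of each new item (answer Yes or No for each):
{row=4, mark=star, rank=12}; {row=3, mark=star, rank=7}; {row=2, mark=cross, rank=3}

Yes, No, No

A rule that fits every label: rank ≥ 8 — true of each 'Yes' example, false of each 'No' one.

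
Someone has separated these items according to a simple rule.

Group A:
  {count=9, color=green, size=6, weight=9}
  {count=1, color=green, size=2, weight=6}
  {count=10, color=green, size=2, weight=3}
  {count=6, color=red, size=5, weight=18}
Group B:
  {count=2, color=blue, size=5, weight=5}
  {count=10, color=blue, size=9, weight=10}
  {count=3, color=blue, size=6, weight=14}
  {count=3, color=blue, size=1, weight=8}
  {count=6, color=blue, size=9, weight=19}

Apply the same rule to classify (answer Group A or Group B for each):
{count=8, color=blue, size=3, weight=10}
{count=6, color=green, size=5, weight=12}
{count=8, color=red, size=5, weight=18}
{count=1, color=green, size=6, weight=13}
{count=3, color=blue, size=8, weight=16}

Checking candidate rules against both groups, what survives is: color is not blue.
{count=8, color=blue, size=3, weight=10}: color is blue, does not fit → Group B. {count=6, color=green, size=5, weight=12}: color is green, checks out → Group A. {count=8, color=red, size=5, weight=18}: color is red, checks out → Group A. {count=1, color=green, size=6, weight=13}: color is green, checks out → Group A. {count=3, color=blue, size=8, weight=16}: color is blue, does not fit → Group B.

Group B, Group A, Group A, Group A, Group B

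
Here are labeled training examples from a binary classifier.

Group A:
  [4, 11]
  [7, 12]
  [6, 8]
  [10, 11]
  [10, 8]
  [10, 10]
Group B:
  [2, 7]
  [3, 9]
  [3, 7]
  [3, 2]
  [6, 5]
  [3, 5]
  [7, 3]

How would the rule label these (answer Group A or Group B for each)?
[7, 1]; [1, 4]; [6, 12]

Group B, Group B, Group A

All 'Group A' examples share one property — sum ≥ 14 — and every 'Group B' example lacks it.
[7, 1] → 7+1 = 8 → Group B.
[1, 4] → 1+4 = 5 → Group B.
[6, 12] → 6+12 = 18 → Group A.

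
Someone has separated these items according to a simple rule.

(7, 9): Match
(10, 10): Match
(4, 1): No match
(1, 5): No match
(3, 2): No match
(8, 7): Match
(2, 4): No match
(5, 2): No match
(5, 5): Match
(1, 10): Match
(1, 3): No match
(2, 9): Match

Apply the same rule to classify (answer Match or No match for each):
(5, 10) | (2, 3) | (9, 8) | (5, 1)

Match, No match, Match, No match

The pattern is that an item is 'Match' exactly when: sum ≥ 10.
(5, 10) → 5+10 = 15 → Match. (2, 3) → 2+3 = 5 → No match. (9, 8) → 9+8 = 17 → Match. (5, 1) → 5+1 = 6 → No match.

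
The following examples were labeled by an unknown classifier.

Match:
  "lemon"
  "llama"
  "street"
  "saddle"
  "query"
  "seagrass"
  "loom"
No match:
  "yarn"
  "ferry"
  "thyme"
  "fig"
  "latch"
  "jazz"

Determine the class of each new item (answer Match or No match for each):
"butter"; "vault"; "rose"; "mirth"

Rule: has ≥ 2 vowels. This holds for each 'Match' example and fails for each 'No match' one.
"butter" — 2 vowels, hence Match.
"vault" — 2 vowels, hence Match.
"rose" — 2 vowels, hence Match.
"mirth" — 1 vowel, hence No match.

Match, Match, Match, No match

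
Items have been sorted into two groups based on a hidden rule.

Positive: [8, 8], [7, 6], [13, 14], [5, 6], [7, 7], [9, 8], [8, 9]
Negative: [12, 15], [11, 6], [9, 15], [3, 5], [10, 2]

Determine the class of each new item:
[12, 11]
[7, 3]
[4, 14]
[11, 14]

Rule: |first − second| ≤ 1. This holds for each 'Positive' example and fails for each 'Negative' one.
[12, 11]: Positive (|12−11| = 1). [7, 3]: Negative (|7−3| = 4). [4, 14]: Negative (|4−14| = 10). [11, 14]: Negative (|11−14| = 3).

Positive, Negative, Negative, Negative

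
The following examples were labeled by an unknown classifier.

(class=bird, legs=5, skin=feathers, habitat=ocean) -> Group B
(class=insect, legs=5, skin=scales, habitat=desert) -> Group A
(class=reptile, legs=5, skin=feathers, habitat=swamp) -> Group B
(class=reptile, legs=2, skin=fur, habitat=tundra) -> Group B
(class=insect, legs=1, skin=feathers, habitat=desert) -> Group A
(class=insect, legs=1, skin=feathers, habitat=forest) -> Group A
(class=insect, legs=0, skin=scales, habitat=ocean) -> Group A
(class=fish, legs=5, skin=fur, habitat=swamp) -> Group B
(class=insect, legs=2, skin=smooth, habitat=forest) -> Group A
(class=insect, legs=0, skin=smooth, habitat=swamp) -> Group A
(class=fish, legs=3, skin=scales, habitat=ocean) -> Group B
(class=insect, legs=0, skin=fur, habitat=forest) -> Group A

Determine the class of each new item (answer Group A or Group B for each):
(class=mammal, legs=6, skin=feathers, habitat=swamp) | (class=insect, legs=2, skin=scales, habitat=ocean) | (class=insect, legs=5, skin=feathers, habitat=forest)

The classifier is using: class is insect.
(class=mammal, legs=6, skin=feathers, habitat=swamp) → class is mammal → Group B.
(class=insect, legs=2, skin=scales, habitat=ocean) → class is insect → Group A.
(class=insect, legs=5, skin=feathers, habitat=forest) → class is insect → Group A.

Group B, Group A, Group A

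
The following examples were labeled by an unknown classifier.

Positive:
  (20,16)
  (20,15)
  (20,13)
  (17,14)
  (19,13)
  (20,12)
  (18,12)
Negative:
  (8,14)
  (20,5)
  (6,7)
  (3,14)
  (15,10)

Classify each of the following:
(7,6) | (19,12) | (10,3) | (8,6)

Negative, Positive, Negative, Negative

The simplest hypothesis consistent with all the labels is: sum ≥ 30.
Negative: (7,6), since 7+6 = 13.
Positive: (19,12), since 19+12 = 31.
Negative: (10,3), since 10+3 = 13.
Negative: (8,6), since 8+6 = 14.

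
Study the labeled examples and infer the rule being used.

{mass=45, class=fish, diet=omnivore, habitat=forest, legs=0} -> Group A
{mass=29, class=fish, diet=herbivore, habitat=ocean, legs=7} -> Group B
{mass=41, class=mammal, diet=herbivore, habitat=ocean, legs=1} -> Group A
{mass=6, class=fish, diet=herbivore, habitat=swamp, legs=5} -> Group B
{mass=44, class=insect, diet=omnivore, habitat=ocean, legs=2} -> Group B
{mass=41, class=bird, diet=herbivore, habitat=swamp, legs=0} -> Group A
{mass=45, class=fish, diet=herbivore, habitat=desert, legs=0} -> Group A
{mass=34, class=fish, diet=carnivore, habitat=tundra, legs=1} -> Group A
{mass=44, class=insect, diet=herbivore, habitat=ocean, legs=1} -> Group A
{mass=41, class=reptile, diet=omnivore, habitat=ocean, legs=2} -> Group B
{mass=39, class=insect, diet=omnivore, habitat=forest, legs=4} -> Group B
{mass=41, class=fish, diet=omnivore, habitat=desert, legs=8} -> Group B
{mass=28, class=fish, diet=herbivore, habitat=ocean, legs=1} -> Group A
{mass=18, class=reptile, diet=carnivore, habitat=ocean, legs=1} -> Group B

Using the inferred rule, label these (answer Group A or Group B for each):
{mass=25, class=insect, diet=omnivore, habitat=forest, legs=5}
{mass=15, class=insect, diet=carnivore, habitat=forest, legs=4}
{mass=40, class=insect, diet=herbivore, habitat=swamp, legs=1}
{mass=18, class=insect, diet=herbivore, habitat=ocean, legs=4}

A rule that fits every label: legs ≤ 1 AND mass ≥ 28 — true of each 'Group A' example, false of each 'Group B' one.

Group B, Group B, Group A, Group B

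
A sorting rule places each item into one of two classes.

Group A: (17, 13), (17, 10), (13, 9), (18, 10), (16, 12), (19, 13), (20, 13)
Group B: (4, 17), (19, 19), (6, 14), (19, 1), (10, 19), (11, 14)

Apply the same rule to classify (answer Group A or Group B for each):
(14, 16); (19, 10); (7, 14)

The simplest hypothesis consistent with all the labels is: first > second AND sum ≥ 21.

Group B, Group A, Group B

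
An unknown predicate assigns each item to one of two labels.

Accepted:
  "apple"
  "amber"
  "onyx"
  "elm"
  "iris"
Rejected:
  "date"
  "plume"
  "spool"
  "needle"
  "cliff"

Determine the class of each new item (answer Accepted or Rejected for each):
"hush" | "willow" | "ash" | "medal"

Rejected, Rejected, Accepted, Rejected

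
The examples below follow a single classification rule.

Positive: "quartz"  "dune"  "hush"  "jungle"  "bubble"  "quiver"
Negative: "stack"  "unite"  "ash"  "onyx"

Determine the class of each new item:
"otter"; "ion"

Negative, Negative

The simplest hypothesis consistent with all the labels is: even length AND contains 'u'.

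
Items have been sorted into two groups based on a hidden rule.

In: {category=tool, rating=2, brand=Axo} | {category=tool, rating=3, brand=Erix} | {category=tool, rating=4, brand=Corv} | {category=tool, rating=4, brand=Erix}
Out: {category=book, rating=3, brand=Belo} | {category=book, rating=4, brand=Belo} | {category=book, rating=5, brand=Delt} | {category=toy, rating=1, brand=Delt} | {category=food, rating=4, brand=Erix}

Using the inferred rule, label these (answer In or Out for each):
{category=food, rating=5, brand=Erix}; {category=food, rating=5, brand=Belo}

Out, Out

The classifier is using: category is tool.
{category=food, rating=5, brand=Erix}: category is food, fails this test → Out.
{category=food, rating=5, brand=Belo}: category is food, fails this test → Out.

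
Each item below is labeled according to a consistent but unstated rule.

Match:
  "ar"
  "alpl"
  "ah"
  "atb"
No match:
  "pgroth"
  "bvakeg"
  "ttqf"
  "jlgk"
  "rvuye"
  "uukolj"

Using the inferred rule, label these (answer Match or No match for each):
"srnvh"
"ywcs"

The rule appears to be: starts with 'a'.
"srnvh" — starts with 's', hence No match. "ywcs" — starts with 'y', hence No match.

No match, No match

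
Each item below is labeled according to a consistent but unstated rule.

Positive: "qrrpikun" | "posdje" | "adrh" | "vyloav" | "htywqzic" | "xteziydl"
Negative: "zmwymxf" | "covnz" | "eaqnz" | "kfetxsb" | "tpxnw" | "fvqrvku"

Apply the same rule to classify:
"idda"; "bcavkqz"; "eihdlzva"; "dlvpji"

The distinguishing property — even length — holds for all the 'Positive' cases and none of the 'Negative' cases.
"idda" — length 4, hence Positive. "bcavkqz" — length 7, hence Negative. "eihdlzva" — length 8, hence Positive. "dlvpji" — length 6, hence Positive.

Positive, Negative, Positive, Positive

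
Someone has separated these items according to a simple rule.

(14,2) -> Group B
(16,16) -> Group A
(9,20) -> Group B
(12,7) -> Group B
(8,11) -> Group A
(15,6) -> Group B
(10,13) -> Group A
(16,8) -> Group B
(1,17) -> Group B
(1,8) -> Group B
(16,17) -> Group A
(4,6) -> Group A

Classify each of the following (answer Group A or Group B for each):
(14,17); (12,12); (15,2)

One predicate separates the groups cleanly: |first − second| ≤ 3.
(14,17) — |14−17| = 3, hence Group A. (12,12) — |12−12| = 0, hence Group A. (15,2) — |15−2| = 13, hence Group B.

Group A, Group A, Group B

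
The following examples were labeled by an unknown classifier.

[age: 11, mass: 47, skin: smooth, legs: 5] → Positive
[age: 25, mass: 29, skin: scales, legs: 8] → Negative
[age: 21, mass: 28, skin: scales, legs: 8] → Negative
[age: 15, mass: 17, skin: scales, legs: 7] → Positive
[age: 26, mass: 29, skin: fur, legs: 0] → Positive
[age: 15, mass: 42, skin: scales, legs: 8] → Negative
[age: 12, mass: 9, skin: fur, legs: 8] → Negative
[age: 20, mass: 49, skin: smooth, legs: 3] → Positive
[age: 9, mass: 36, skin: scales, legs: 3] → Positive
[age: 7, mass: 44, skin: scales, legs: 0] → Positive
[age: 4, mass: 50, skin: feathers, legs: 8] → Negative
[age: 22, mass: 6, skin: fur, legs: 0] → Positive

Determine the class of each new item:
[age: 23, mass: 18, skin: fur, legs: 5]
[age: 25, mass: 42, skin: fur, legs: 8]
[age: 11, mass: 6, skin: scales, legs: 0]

Positive, Negative, Positive

The common property of the 'Positive' items is: legs ≤ 7. No 'Negative' item has it.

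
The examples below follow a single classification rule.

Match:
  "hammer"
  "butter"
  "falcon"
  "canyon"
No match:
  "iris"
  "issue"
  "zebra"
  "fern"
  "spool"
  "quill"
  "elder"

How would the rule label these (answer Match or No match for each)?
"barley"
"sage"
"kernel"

Match, No match, Match

'Match' ⟺ length 6.
"barley" → length 6 → Match. "sage" → length 4 → No match. "kernel" → length 6 → Match.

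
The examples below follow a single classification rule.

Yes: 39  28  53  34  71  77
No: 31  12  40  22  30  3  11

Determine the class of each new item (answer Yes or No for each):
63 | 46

Yes, Yes

The rule appears to be: digit sum ≥ 5.
Yes: 63, since digit sum 6+3 = 9.
Yes: 46, since digit sum 4+6 = 10.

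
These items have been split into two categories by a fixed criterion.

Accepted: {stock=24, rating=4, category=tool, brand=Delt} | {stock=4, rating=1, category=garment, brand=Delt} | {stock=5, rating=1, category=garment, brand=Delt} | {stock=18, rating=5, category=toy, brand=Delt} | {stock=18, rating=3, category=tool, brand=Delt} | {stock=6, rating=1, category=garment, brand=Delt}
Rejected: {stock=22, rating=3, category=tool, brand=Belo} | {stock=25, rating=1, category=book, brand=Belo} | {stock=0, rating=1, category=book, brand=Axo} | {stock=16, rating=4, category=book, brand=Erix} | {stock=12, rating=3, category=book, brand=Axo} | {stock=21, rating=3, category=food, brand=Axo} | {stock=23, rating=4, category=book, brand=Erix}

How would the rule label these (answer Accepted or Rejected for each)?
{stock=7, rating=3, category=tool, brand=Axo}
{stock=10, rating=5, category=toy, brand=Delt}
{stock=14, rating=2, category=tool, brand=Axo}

Rejected, Accepted, Rejected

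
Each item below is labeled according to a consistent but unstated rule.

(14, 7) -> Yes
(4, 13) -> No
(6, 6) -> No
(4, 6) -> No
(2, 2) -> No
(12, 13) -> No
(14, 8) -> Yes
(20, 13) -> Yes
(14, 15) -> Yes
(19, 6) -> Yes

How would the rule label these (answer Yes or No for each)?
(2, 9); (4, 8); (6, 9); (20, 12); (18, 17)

No, No, No, Yes, Yes

Every 'Yes' example satisfies: first ≥ 13. None of the 'No' examples do.
(2, 9): No (first 2). (4, 8): No (first 4). (6, 9): No (first 6). (20, 12): Yes (first 20). (18, 17): Yes (first 18).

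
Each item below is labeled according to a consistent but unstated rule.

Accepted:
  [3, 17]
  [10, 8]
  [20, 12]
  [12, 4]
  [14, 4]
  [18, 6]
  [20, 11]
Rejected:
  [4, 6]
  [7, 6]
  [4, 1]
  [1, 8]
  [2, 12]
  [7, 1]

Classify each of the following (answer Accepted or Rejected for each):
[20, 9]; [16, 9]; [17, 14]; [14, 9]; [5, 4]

Accepted, Accepted, Accepted, Accepted, Rejected

The pattern is that an item is 'Accepted' exactly when: sum ≥ 16.
Accepted: [20, 9], since 20+9 = 29.
Accepted: [16, 9], since 16+9 = 25.
Accepted: [17, 14], since 17+14 = 31.
Accepted: [14, 9], since 14+9 = 23.
Rejected: [5, 4], since 5+4 = 9.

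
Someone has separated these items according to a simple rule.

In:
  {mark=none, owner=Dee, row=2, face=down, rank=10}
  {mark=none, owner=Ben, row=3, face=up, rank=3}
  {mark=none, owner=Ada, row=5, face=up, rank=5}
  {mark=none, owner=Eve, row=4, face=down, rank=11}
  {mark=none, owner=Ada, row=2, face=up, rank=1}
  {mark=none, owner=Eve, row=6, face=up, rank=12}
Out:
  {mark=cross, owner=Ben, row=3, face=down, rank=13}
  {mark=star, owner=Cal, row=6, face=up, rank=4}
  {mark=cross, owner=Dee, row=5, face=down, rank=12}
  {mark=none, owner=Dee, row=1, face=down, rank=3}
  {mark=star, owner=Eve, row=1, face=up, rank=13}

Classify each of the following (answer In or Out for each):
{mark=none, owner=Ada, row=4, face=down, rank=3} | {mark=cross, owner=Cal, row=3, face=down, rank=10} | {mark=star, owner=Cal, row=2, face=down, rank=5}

In, Out, Out

Every 'In' example satisfies: mark is none AND row ≥ 2. None of the 'Out' examples do.
In: {mark=none, owner=Ada, row=4, face=down, rank=3}, since mark is none, row = 4.
Out: {mark=cross, owner=Cal, row=3, face=down, rank=10}, since mark is cross, row = 3.
Out: {mark=star, owner=Cal, row=2, face=down, rank=5}, since mark is star, row = 2.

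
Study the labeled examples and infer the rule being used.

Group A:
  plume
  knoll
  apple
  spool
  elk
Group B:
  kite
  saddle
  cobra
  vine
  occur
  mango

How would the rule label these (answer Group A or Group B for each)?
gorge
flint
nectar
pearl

Group B, Group A, Group B, Group A

The classifier is using: odd length AND contains 'l'.
gorge: Group B (length 5, no 'l').
flint: Group A (length 5, has 'l').
nectar: Group B (length 6, no 'l').
pearl: Group A (length 5, has 'l').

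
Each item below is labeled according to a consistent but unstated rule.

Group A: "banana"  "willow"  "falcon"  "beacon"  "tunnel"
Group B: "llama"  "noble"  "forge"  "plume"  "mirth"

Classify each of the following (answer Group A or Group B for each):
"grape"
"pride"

Group B, Group B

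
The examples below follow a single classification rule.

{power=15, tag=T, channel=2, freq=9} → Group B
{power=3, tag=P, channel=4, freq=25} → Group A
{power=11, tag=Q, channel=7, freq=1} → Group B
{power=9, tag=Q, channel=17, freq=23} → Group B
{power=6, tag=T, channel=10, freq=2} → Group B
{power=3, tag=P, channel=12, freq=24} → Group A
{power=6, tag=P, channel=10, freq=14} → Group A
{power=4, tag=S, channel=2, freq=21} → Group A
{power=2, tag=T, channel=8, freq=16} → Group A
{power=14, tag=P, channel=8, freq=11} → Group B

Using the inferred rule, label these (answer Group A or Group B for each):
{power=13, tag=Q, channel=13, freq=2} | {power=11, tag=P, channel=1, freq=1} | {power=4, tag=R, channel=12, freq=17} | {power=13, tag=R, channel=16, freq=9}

Group B, Group B, Group A, Group B

Rule: freq ≥ 9 AND power ≤ 6. This holds for each 'Group A' example and fails for each 'Group B' one.
{power=13, tag=Q, channel=13, freq=2} → freq = 2, power = 13 → Group B. {power=11, tag=P, channel=1, freq=1} → freq = 1, power = 11 → Group B. {power=4, tag=R, channel=12, freq=17} → freq = 17, power = 4 → Group A. {power=13, tag=R, channel=16, freq=9} → freq = 9, power = 13 → Group B.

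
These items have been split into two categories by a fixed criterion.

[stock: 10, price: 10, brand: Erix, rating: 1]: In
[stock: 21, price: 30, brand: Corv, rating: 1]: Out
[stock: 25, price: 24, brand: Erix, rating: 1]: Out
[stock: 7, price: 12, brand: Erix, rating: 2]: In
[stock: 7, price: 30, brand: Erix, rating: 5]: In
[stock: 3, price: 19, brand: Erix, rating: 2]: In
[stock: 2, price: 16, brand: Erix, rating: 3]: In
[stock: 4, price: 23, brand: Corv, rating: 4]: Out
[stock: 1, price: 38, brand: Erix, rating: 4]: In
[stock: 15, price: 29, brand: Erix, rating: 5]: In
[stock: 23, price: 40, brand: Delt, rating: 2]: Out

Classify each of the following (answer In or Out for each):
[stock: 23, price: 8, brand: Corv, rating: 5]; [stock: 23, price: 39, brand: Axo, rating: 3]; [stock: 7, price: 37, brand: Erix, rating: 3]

The simplest hypothesis consistent with all the labels is: brand is Erix AND stock ≤ 15.

Out, Out, In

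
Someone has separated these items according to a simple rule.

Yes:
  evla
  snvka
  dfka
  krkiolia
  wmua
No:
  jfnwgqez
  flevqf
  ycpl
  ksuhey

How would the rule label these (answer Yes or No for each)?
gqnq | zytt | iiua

One predicate separates the groups cleanly: contains 'a'.
gqnq: No (no 'a').
zytt: No (no 'a').
iiua: Yes (has 'a').

No, No, Yes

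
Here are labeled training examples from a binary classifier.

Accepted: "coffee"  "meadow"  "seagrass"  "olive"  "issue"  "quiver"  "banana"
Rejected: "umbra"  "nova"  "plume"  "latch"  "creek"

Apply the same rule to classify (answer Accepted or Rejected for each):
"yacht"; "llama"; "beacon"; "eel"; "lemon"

Rule: has ≥ 3 vowels. This holds for each 'Accepted' example and fails for each 'Rejected' one.
"yacht": 1 vowel, does not fit → Rejected.
"llama": 2 vowels, does not fit → Rejected.
"beacon": 3 vowels, meets the rule → Accepted.
"eel": 2 vowels, does not fit → Rejected.
"lemon": 2 vowels, does not fit → Rejected.

Rejected, Rejected, Accepted, Rejected, Rejected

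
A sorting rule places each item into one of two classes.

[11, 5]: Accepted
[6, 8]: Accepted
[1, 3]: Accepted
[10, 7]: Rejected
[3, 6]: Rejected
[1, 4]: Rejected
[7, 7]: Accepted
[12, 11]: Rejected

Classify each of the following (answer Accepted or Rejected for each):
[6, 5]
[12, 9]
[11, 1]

Rejected, Rejected, Accepted

All 'Accepted' examples share one property — sum is even — and every 'Rejected' example lacks it.
[6, 5] — 6+5 = 11, hence Rejected.
[12, 9] — 12+9 = 21, hence Rejected.
[11, 1] — 11+1 = 12, hence Accepted.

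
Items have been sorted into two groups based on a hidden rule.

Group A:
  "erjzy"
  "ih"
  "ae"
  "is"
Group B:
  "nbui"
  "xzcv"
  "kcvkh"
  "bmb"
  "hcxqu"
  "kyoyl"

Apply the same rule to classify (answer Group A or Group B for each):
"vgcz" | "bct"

The classifier is using: starts with a vowel.
Group B: "vgcz", since starts with 'v'. Group B: "bct", since starts with 'b'.

Group B, Group B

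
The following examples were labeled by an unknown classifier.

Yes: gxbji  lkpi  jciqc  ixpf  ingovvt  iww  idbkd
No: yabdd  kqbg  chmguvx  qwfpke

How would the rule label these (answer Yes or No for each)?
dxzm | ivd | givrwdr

Every 'Yes' example satisfies: contains 'i'. None of the 'No' examples do.
dxzm → no 'i' → No. ivd → has 'i' → Yes. givrwdr → has 'i' → Yes.

No, Yes, Yes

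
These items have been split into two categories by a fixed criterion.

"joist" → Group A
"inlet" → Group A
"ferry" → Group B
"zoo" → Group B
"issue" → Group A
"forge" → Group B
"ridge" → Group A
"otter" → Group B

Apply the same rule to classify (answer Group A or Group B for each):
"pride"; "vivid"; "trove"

Group A, Group A, Group B

Rule: contains 'i'. This holds for each 'Group A' example and fails for each 'Group B' one.
"pride" → has 'i' → Group A. "vivid" → has 'i' → Group A. "trove" → no 'i' → Group B.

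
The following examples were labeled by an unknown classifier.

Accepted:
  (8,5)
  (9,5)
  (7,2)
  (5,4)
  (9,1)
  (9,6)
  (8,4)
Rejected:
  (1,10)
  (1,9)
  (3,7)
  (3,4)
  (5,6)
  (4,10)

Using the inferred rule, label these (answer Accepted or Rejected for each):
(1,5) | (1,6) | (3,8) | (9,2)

Rejected, Rejected, Rejected, Accepted

The simplest hypothesis consistent with all the labels is: first > second.
(1,5) — 1 < 5, hence Rejected.
(1,6) — 1 < 6, hence Rejected.
(3,8) — 3 < 8, hence Rejected.
(9,2) — 9 > 2, hence Accepted.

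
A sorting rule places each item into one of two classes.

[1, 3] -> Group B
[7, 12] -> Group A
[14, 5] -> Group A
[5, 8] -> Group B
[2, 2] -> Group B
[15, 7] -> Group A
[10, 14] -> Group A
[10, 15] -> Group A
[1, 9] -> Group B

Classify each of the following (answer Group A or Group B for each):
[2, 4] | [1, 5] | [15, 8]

Group B, Group B, Group A

The distinguishing property — sum ≥ 19 — holds for all the 'Group A' cases and none of the 'Group B' cases.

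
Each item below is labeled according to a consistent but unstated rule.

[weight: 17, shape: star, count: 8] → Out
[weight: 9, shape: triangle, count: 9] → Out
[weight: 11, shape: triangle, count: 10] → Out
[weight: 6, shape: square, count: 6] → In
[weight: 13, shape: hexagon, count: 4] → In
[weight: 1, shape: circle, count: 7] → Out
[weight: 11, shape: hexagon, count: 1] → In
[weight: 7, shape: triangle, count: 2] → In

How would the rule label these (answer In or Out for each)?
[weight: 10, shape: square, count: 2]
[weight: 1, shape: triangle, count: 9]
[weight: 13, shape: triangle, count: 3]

The classifier is using: count ≤ 6.

In, Out, In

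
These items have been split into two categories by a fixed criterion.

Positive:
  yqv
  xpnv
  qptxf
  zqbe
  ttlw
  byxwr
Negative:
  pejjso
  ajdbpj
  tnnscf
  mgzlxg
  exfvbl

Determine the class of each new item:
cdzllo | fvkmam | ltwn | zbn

Negative, Negative, Positive, Positive

The pattern is that an item is 'Positive' exactly when: length ≤ 5.
cdzllo: length 6, does not fit → Negative. fvkmam: length 6, does not fit → Negative. ltwn: length 4, fits → Positive. zbn: length 3, fits → Positive.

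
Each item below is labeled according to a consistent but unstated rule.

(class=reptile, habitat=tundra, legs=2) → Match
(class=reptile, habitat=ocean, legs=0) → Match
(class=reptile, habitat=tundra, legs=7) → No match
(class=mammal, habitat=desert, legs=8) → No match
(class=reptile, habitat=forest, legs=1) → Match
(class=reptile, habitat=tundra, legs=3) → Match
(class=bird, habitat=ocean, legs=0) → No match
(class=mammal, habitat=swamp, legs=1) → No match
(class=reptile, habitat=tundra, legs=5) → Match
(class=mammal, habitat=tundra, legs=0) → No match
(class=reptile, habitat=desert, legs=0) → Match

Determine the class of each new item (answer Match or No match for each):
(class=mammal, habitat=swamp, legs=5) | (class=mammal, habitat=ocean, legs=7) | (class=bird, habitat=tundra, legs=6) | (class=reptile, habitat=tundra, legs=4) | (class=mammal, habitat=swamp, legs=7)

The simplest hypothesis consistent with all the labels is: class is reptile AND legs ≤ 5.

No match, No match, No match, Match, No match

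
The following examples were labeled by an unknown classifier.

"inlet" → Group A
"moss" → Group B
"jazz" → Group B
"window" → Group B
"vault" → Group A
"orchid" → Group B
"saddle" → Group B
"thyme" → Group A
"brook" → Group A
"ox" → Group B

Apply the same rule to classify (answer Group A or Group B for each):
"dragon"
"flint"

Group B, Group A

The pattern is that an item is 'Group A' exactly when: odd length.
"dragon" → length 6 → Group B. "flint" → length 5 → Group A.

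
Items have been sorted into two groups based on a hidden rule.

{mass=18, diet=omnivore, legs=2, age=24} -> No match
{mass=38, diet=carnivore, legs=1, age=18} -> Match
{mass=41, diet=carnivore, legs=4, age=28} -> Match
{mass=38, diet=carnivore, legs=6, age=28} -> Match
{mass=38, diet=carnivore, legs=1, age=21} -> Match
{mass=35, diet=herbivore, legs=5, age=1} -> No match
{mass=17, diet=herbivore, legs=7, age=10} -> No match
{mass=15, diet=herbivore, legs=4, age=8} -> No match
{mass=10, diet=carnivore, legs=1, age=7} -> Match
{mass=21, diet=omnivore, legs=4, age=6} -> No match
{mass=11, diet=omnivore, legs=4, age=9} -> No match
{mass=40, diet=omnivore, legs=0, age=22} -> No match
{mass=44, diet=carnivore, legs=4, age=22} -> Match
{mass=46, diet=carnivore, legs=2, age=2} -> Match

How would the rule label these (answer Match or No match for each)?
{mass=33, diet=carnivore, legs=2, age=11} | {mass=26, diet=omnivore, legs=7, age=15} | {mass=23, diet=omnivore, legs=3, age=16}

Match, No match, No match

Looking at the examples, the only property every 'Match' case has and every 'No match' case lacks is: diet is carnivore.
{mass=33, diet=carnivore, legs=2, age=11}: diet is carnivore — satisfies this, so Match. {mass=26, diet=omnivore, legs=7, age=15}: diet is omnivore — does not satisfy this, so No match. {mass=23, diet=omnivore, legs=3, age=16}: diet is omnivore — does not satisfy this, so No match.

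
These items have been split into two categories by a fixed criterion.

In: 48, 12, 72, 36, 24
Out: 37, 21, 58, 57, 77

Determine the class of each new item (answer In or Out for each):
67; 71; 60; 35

One predicate separates the groups cleanly: multiple of 4.
67: 67 = 4·16 + 3, fails this test → Out.
71: 71 = 4·17 + 3, fails this test → Out.
60: 60 = 4·15, matches → In.
35: 35 = 4·8 + 3, fails this test → Out.

Out, Out, In, Out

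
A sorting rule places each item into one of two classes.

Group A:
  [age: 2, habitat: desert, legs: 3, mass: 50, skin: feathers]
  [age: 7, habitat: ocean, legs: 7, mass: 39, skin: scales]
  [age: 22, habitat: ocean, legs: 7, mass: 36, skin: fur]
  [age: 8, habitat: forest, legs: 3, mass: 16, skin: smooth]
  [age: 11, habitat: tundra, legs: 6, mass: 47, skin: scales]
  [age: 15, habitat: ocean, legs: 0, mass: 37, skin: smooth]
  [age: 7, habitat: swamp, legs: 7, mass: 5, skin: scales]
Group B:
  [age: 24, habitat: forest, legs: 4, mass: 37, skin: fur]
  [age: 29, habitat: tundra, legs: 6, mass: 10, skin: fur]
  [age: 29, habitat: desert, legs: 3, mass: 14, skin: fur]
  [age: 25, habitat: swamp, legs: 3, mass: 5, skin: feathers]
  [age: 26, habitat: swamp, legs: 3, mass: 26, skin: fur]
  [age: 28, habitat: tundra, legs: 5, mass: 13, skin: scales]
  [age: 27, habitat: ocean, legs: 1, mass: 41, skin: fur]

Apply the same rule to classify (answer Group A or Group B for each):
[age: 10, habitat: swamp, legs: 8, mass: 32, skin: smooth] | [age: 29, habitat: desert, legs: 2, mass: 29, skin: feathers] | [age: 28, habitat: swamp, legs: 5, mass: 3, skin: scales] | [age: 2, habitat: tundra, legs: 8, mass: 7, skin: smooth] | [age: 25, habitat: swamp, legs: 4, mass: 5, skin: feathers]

Group A, Group B, Group B, Group A, Group B

The simplest hypothesis consistent with all the labels is: age ≤ 22.
[age: 10, habitat: swamp, legs: 8, mass: 32, skin: smooth]: age = 10 — qualifies, so Group A. [age: 29, habitat: desert, legs: 2, mass: 29, skin: feathers]: age = 29 — doesn't qualify, so Group B. [age: 28, habitat: swamp, legs: 5, mass: 3, skin: scales]: age = 28 — doesn't qualify, so Group B. [age: 2, habitat: tundra, legs: 8, mass: 7, skin: smooth]: age = 2 — qualifies, so Group A. [age: 25, habitat: swamp, legs: 4, mass: 5, skin: feathers]: age = 25 — doesn't qualify, so Group B.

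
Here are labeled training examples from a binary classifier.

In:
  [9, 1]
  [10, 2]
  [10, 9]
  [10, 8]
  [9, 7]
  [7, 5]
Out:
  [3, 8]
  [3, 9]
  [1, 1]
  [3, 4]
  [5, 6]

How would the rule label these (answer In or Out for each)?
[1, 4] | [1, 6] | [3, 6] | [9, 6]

A rule that fits every label: first > second — true of each 'In' example, false of each 'Out' one.
[1, 4] — 1 < 4, hence Out.
[1, 6] — 1 < 6, hence Out.
[3, 6] — 3 < 6, hence Out.
[9, 6] — 9 > 6, hence In.

Out, Out, Out, In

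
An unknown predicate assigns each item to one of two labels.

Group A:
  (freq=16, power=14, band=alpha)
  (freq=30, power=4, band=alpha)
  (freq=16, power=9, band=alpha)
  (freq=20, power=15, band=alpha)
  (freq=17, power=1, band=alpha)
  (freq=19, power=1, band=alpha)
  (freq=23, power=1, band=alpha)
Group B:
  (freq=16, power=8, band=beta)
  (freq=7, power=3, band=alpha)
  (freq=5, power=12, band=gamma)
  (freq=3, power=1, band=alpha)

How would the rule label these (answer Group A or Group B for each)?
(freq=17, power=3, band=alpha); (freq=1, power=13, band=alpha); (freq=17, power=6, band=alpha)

A rule that fits every label: band is alpha AND freq ≥ 16 — true of each 'Group A' example, false of each 'Group B' one.
(freq=17, power=3, band=alpha): band is alpha, freq = 17, fits → Group A. (freq=1, power=13, band=alpha): band is alpha, freq = 1, lacks this property → Group B. (freq=17, power=6, band=alpha): band is alpha, freq = 17, fits → Group A.

Group A, Group B, Group A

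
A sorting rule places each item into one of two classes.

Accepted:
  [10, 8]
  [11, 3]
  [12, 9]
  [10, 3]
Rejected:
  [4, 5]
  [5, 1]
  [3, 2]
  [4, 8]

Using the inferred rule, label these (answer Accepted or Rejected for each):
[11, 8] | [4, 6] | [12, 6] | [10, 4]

The distinguishing property — sum ≥ 13 — holds for all the 'Accepted' cases and none of the 'Rejected' cases.
Accepted: [11, 8], since 11+8 = 19.
Rejected: [4, 6], since 4+6 = 10.
Accepted: [12, 6], since 12+6 = 18.
Accepted: [10, 4], since 10+4 = 14.

Accepted, Rejected, Accepted, Accepted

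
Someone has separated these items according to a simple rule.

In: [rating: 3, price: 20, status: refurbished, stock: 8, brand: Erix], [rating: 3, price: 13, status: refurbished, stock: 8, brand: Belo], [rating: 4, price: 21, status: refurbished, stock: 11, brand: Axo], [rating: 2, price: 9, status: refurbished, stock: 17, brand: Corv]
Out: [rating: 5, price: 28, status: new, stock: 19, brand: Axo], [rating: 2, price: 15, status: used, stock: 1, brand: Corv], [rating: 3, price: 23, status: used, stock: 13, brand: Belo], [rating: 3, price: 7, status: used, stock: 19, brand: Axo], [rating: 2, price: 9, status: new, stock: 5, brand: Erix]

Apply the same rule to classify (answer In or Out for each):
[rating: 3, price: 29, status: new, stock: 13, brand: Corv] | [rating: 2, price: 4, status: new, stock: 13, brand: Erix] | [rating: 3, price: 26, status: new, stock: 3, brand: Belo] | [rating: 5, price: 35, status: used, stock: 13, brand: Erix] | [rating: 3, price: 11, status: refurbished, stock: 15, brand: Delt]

Out, Out, Out, Out, In

The simplest hypothesis consistent with all the labels is: status is refurbished.
Out: [rating: 3, price: 29, status: new, stock: 13, brand: Corv], since status is new.
Out: [rating: 2, price: 4, status: new, stock: 13, brand: Erix], since status is new.
Out: [rating: 3, price: 26, status: new, stock: 3, brand: Belo], since status is new.
Out: [rating: 5, price: 35, status: used, stock: 13, brand: Erix], since status is used.
In: [rating: 3, price: 11, status: refurbished, stock: 15, brand: Delt], since status is refurbished.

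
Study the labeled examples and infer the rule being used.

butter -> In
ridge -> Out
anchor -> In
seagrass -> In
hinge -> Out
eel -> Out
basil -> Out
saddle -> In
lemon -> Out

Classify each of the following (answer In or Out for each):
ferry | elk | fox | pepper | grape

One predicate separates the groups cleanly: even length.
ferry: length 5, fails the rule → Out.
elk: length 3, fails the rule → Out.
fox: length 3, fails the rule → Out.
pepper: length 6, matches → In.
grape: length 5, fails the rule → Out.

Out, Out, Out, In, Out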